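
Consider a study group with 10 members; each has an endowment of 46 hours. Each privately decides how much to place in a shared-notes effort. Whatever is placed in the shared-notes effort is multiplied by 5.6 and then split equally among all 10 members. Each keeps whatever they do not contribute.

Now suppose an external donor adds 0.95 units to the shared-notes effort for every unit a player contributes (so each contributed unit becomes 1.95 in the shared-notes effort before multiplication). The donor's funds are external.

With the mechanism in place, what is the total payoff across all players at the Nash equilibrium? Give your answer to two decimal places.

With the mechanism, a contributed unit returns 5.6 × 1.95 / 10 = 1.0920 per unit of net cost to the contributor — now above 1 — so contributing fully is weakly dominant for every player.
At the Nash equilibrium everyone contributes 46. Group total payoff = 5.6 × 1.95 × 460 = 5023.20.

5023.20 hours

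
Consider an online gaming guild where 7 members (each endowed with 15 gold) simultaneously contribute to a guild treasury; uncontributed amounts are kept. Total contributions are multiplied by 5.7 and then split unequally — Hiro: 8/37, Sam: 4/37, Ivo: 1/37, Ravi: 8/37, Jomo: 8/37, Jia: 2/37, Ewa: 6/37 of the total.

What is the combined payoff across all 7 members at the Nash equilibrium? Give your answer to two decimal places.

For player j, contributing a unit is worthwhile iff 5.7 × (j's share) ≥ 1, i.e. iff j's share is at least 0.1754.
Hiro, Ravi and Jomo are above the threshold, contributing 15 each; the remaining 4 contribute 0. Total contributed: 45.
The guild treasury pays out 5.7 × 45 = 256.50 in total (split across the unequal shares, but the aggregate is all that matters for the group sum).
The 4 free-riders keep 15 each, adding 60. Group total = 60 + 256.50 = 316.50.

316.50 gold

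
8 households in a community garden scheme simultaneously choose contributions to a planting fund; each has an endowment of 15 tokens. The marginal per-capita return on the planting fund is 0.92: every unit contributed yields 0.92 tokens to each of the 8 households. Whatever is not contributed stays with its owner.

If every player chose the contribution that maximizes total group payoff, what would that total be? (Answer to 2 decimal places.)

883.20 tokens

Each contributed unit returns 7.360 to the group as a whole (0.92 to each of 8 players), which exceeds 1, so the social optimum is full contribution: group total = 7.360 × 120 = 883.20.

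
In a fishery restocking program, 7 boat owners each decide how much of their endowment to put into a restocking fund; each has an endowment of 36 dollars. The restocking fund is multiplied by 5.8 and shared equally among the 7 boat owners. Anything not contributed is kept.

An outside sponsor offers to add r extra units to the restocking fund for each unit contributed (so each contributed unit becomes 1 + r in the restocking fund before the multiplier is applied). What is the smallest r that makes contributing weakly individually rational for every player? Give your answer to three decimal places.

0.207

With matching at rate r, one contributed unit becomes (1 + r) in the restocking fund and returns 5.8 × (1 + r) / 7 to the contributor.
Setting this equal to 1: 1 + r = 7/5.8 = 1.2069.
So the minimum matching rate is r = 1.2069 − 1 = 0.207.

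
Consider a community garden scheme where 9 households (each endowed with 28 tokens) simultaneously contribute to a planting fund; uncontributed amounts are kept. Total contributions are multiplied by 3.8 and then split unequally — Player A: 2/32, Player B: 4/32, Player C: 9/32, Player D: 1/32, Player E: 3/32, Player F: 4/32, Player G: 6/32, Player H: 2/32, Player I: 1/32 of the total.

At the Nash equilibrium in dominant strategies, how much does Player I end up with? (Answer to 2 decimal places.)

Each unit j contributes comes back to j as 3.8 × (j's share), so j prefers to contribute only if that share exceeds 1/3.8 = 0.2632; otherwise keeping the unit dominates.
Only Player C (9/32) clears that bar, contributing 28; the remaining 8 contribute 0. Total contributed: 28.
Player I keeps 28 and receives 3.8 × 28 × 1/32 = 3.33 from the planting fund, for a payoff of 31.33.

31.33 tokens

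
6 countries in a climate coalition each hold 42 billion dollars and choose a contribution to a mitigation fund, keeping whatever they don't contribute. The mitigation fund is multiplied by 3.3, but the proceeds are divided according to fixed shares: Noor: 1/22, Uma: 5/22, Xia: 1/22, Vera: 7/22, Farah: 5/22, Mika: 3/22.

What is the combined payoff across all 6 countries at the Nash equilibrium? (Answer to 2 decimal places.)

For player j, contributing a unit is worthwhile iff 3.3 × (j's share) ≥ 1, i.e. iff j's share is at least 0.3030.
Only Vera (7/22) clears that bar, contributing 42; the remaining 5 contribute 0. Total contributed: 42.
The mitigation fund pays out 3.3 × 42 = 138.60 in total (split across the unequal shares, but the aggregate is all that matters for the group sum).
The 5 free-riders keep 42 each, adding 210. Group total = 210 + 138.60 = 348.60.

348.60 billion dollars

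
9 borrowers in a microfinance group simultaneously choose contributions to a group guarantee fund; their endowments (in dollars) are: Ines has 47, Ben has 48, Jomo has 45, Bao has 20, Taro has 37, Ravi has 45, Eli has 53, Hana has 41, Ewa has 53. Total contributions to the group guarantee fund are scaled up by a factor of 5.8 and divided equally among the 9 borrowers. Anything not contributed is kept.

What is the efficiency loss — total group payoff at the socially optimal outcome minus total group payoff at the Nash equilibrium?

The private return per contributed unit is 5.8/9 = 0.6444 < 1 for every player regardless of endowment, so the Nash equilibrium is zero contribution and the group total is Σ E_j = 47 + 48 + 45 + 20 + 37 + 45 + 53 + 41 + 53 = 389.
Each contributed unit returns 5.800 to the group, so the social optimum is full contribution by everyone: group total = 5.800 × 389 = 2256.20.
Efficiency loss = (5.800 − 1) × 389 = 1867.20.

1867.20 dollars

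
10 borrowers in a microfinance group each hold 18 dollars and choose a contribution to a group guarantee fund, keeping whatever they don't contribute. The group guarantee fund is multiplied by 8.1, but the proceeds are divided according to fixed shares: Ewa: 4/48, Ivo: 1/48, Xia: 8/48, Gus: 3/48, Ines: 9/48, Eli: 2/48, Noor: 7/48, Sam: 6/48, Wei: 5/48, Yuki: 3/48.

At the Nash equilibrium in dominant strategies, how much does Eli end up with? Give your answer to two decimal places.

42.30 dollars

A player with share s gets back 8.1·s per unit contributed, so full contribution is dominant for anyone with s > 1/8.1 = 0.1235 and zero contribution is dominant for anyone below.
Xia, Ines, Noor and Sam are above the threshold, contributing 18 each; the remaining 6 contribute 0. Total contributed: 72.
Eli keeps 18 and receives 8.1 × 72 × 2/48 = 24.30 from the group guarantee fund, for a payoff of 42.30.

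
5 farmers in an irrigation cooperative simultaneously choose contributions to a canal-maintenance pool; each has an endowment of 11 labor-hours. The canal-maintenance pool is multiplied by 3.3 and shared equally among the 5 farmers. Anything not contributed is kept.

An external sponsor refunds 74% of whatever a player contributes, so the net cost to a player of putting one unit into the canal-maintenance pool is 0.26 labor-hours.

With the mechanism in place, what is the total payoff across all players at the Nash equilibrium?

222.20 labor-hours

With the mechanism, a contributed unit returns (3.3/5) / 0.26 = 2.5385 per unit of net cost to the contributor — now above 1 — so contributing fully is weakly dominant for every player.
So the Nash equilibrium is full contribution by all 5; the group earns 5 × (11 × 0.74 + 3.3 × 11) = 222.20.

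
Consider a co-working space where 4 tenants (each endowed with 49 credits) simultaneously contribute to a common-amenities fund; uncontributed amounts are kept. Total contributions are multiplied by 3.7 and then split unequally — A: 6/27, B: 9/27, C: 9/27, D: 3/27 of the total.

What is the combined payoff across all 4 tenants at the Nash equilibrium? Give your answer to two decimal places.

Each unit j contributes comes back to j as 3.7 × (j's share), so j prefers to contribute only if that share exceeds 1/3.7 = 0.2703; otherwise keeping the unit dominates.
B and C are above the threshold, contributing 49 each; the remaining 2 contribute 0. Total contributed: 98.
The common-amenities fund pays out 3.7 × 98 = 362.60 in total (split across the unequal shares, but the aggregate is all that matters for the group sum).
The 2 free-riders keep 49 each, adding 98. Group total = 98 + 362.60 = 460.60.

460.60 credits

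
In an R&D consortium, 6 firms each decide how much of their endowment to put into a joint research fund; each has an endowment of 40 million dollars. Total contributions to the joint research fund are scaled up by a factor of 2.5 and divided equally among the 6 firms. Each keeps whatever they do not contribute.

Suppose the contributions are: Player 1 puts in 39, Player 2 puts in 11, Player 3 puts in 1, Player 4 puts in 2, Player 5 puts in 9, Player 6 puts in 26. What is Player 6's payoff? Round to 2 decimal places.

Total contributed: 39 + 11 + 1 + 2 + 9 + 26 = 88.
Each receives 2.5 × 88 / 6 = 36.67 from the joint research fund.
Player 6 keeps 40 − 26 = 14, so Player 6's payoff is 14 + 36.67 = 50.67.

50.67 million dollars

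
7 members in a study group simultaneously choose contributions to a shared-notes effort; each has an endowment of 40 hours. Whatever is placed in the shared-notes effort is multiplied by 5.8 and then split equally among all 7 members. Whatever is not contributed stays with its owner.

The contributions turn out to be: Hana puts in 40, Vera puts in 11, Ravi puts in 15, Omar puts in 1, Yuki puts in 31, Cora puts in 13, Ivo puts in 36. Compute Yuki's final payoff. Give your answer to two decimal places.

130.80 hours

Total contributed: 40 + 11 + 15 + 1 + 31 + 13 + 36 = 147.
Each receives 5.8 × 147 / 7 = 121.80 from the shared-notes effort.
Yuki keeps 40 − 31 = 9, so Yuki's payoff is 9 + 121.80 = 130.80.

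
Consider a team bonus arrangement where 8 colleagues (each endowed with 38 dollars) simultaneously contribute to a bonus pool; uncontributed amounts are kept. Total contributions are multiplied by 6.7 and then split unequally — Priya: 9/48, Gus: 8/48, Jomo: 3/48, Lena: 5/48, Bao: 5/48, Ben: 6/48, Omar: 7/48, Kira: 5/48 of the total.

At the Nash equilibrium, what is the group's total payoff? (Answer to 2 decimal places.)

737.20 dollars

Player j's private return per contributed unit is 6.7 × (j's share). Contributing is weakly dominant for j when that share is at least 1/6.7 = 0.1493, and contributing 0 is dominant otherwise.
The shares above 0.1493 belong to Priya and Gus, contributing 38 each; the remaining 6 contribute 0. Total contributed: 76.
The bonus pool pays out 6.7 × 76 = 509.20 in total (split across the unequal shares, but the aggregate is all that matters for the group sum).
The 6 free-riders keep 38 each, adding 228. Group total = 228 + 509.20 = 737.20.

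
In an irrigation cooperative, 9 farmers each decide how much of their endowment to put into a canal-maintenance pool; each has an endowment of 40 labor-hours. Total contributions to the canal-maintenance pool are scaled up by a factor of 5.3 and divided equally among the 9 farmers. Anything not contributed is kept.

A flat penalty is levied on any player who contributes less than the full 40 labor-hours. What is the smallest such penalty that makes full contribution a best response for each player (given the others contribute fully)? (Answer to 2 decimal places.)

16.44 labor-hours

Given the others contribute fully, the best deviation is to contribute 0 (any partial contribution still incurs the fine and gives up units whose private return 0.5889 is below 1).
Deviating from 40 to 0 saves 40 labor-hours but forfeits the deviator's share of the drop in the canal-maintenance pool: 5.3/9 × 40 = 23.56.
So the deviation gain is 40 − 23.56 = 16.44, and the fine must be at least 16.44 labor-hours to wipe it out.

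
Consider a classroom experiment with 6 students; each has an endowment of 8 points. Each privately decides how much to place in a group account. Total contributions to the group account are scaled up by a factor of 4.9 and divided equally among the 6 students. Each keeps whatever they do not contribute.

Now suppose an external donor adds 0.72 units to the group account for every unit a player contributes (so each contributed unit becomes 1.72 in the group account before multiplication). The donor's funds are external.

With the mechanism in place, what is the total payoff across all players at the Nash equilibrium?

With the mechanism, a contributed unit returns 4.9 × 1.72 / 6 = 1.4047 per unit of net cost to the contributor — now above 1 — so contributing fully is weakly dominant for every player.
At the Nash equilibrium everyone contributes 8. Group total payoff = 4.9 × 1.72 × 48 = 404.54.

404.54 points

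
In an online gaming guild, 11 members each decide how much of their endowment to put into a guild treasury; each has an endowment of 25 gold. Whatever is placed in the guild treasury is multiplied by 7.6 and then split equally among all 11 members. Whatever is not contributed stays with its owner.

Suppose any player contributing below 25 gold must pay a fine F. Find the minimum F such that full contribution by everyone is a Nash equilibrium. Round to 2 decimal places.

Given the others contribute fully, the best deviation is to contribute 0 (any partial contribution still incurs the fine and gives up units whose private return 0.6909 is below 1).
Deviating from 25 to 0 saves 25 gold but forfeits the deviator's share of the drop in the guild treasury: 7.6/11 × 25 = 17.27.
So the deviation gain is 25 − 17.27 = 7.73, and the fine must be at least 7.73 gold to wipe it out.

7.73 gold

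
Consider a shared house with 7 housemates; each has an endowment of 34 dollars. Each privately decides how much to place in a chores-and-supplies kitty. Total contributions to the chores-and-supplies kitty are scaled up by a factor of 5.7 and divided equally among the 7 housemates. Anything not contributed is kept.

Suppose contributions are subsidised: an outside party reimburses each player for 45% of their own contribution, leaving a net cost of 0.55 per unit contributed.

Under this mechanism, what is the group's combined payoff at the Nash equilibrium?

The effective private return per unit is now (5.7/7) / 0.55 = 1.4805 > 1, so every player's dominant strategy flips to full contribution.
So the Nash equilibrium is full contribution by all 7; the group earns 7 × (34 × 0.45 + 5.7 × 34) = 1463.70.

1463.70 dollars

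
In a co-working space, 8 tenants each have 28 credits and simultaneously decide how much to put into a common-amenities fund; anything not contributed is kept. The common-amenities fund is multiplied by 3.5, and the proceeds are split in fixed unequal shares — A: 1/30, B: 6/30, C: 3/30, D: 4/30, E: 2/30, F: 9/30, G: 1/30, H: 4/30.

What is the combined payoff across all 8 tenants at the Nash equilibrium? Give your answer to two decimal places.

Player j's private return per contributed unit is 3.5 × (j's share). Contributing is weakly dominant for j when that share is at least 1/3.5 = 0.2857, and contributing 0 is dominant otherwise.
F alone (share 9/30) is above the threshold, contributing 28; the remaining 7 contribute 0. Total contributed: 28.
The common-amenities fund pays out 3.5 × 28 = 98.00 in total (split across the unequal shares, but the aggregate is all that matters for the group sum).
The 7 free-riders keep 28 each, adding 196. Group total = 196 + 98.00 = 294.00.

294.00 credits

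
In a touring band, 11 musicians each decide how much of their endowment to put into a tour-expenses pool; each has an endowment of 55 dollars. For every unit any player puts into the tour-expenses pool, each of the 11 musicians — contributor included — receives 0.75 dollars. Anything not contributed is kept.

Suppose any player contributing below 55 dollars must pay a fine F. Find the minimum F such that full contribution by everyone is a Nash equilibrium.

13.75 dollars

Given the others contribute fully, the best deviation is to contribute 0 (any partial contribution still incurs the fine and gives up units whose private return 0.75 is below 1).
Deviating from 55 to 0 saves 55 dollars but forfeits the deviator's share of the drop in the tour-expenses pool: 0.75 × 55 = 41.25.
So the deviation gain is 55 − 41.25 = 13.75, and the fine must be at least 13.75 dollars to wipe it out.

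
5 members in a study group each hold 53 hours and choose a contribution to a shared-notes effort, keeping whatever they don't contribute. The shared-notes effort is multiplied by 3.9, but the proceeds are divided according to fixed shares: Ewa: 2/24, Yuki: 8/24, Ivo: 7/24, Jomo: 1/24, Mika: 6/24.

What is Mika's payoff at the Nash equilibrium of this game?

Player j's private return per contributed unit is 3.9 × (j's share). Contributing is weakly dominant for j when that share is at least 1/3.9 = 0.2564, and contributing 0 is dominant otherwise.
Yuki and Ivo clear that bar, contributing 53 each; the remaining 3 contribute 0. Total contributed: 106.
Mika keeps 53 and receives 3.9 × 106 × 6/24 = 103.35 from the shared-notes effort, for a payoff of 156.35.

156.35 hours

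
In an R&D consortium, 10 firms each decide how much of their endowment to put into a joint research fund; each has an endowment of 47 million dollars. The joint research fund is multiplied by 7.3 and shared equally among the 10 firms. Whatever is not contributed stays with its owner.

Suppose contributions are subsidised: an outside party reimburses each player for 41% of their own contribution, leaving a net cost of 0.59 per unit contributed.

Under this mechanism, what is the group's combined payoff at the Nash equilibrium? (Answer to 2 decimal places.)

With the mechanism, a contributed unit returns (7.3/10) / 0.59 = 1.2373 per unit of net cost to the contributor — now above 1 — so contributing fully is weakly dominant for every player.
At the Nash equilibrium everyone contributes 47. Group total payoff = 10 × (47 × 0.41 + 7.3 × 47) = 3623.70.

3623.70 million dollars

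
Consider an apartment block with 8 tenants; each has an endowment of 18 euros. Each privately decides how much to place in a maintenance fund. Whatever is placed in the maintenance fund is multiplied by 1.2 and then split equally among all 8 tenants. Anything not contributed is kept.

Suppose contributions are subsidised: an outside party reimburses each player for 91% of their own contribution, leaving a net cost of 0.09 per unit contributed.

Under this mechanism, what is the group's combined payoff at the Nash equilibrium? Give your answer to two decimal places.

303.84 euros

With the mechanism, a contributed unit returns (1.2/8) / 0.09 = 1.6667 per unit of net cost to the contributor — now above 1 — so contributing fully is weakly dominant for every player.
So the Nash equilibrium is full contribution by all 8; the group earns 8 × (18 × 0.91 + 1.2 × 18) = 303.84.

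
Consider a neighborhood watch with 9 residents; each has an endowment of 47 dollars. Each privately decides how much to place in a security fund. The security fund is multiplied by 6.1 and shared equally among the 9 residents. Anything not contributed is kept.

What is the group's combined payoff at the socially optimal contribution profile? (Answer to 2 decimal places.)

Each contributed unit returns 6.100 to the group as a whole (0.6778 to each of 9 players), which exceeds 1, so the social optimum is full contribution: group total = 6.100 × 423 = 2580.30.

2580.30 dollars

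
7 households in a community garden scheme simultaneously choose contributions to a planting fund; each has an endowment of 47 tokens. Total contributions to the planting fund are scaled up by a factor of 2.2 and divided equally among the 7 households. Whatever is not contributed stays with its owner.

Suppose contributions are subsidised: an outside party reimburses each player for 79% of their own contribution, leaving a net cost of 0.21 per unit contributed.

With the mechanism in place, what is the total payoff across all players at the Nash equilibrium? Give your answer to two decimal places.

The effective private return per unit is now (2.2/7) / 0.21 = 1.4966 > 1, so every player's dominant strategy flips to full contribution.
So the Nash equilibrium is full contribution by all 7; the group earns 7 × (47 × 0.79 + 2.2 × 47) = 983.71.

983.71 tokens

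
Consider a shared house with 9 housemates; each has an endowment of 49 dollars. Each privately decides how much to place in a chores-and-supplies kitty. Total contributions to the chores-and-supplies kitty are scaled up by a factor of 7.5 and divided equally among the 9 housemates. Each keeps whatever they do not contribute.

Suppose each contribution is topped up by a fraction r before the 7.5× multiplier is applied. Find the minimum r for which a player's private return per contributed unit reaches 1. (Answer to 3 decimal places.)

0.200

With matching at rate r, one contributed unit becomes (1 + r) in the chores-and-supplies kitty and returns 7.5 × (1 + r) / 9 to the contributor.
Setting this equal to 1: 1 + r = 9/7.5 = 1.2000.
So the minimum matching rate is r = 1.2000 − 1 = 0.200.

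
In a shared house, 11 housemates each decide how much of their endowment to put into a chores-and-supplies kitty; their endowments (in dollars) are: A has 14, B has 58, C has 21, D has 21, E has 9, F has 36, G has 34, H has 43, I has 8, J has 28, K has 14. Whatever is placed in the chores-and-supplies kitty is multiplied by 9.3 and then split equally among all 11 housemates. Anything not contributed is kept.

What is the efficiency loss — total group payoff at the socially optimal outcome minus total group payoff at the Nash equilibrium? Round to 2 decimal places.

The private return per contributed unit is 9.3/11 = 0.8455 < 1 for every player regardless of endowment, so the Nash equilibrium is zero contribution and the group total is Σ E_j = 14 + 58 + 21 + 21 + 9 + 36 + 34 + 43 + 8 + 28 + 14 = 286.
Each contributed unit returns 9.300 to the group, so the social optimum is full contribution by everyone: group total = 9.300 × 286 = 2659.80.
Efficiency loss = (9.300 − 1) × 286 = 2373.80.

2373.80 dollars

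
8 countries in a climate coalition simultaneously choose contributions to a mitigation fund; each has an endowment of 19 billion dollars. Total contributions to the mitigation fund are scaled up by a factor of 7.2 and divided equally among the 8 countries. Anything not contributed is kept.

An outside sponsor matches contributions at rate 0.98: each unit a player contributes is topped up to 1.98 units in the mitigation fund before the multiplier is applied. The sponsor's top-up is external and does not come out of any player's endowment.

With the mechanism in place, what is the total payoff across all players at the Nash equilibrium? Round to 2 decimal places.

The effective private return per unit is now 7.2 × 1.98 / 8 = 1.7820 > 1, so every player's dominant strategy flips to full contribution.
So the Nash equilibrium is full contribution by all 8; the group earns 7.2 × 1.98 × 152 = 2166.91.

2166.91 billion dollars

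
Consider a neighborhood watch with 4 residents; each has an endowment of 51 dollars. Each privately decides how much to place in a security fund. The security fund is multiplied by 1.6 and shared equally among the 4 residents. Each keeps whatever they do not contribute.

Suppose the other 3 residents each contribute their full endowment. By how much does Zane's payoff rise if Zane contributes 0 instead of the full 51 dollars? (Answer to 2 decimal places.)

30.60 dollars

Switching from a contribution of 51 to 0 lets Zane keep an extra 51 dollars, but lowers the security fund by 51, which costs Zane their own share of that drop: 1.6/4 × 51 = 20.40.
Net gain = 51 − 20.40 = 30.60. The private return per contributed unit (0.4000) is below 1, so free-riding is indeed the best response regardless of what the others do.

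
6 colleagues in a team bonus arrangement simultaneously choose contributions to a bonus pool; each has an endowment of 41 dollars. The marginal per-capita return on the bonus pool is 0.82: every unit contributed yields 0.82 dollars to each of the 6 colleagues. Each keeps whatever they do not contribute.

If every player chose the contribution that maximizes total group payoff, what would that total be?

1210.32 dollars

Each contributed unit returns 4.920 to the group as a whole (0.82 to each of 6 players), which exceeds 1, so the social optimum is full contribution: group total = 4.920 × 246 = 1210.32.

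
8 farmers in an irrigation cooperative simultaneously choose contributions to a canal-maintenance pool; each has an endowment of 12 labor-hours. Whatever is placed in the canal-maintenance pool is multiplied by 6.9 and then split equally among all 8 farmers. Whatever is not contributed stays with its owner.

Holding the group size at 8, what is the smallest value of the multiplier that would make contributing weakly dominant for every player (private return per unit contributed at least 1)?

8

A contributed unit returns (multiplier)/8 to its contributor.
This reaches 1 exactly when the multiplier is 8.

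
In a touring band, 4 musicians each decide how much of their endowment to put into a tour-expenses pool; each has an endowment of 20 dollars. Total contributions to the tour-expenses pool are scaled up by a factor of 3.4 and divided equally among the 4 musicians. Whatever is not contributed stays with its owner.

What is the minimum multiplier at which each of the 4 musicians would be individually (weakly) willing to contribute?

4

A contributed unit returns (multiplier)/4 to its contributor.
This reaches 1 exactly when the multiplier is 4.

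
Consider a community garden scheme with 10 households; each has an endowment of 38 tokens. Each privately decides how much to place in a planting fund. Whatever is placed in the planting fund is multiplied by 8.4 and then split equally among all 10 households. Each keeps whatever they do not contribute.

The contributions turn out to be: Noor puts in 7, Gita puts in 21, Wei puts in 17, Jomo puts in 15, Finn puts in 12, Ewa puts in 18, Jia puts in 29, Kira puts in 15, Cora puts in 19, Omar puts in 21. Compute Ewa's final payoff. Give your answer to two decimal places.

166.16 tokens

Total contributed: 7 + 21 + 17 + 15 + 12 + 18 + 29 + 15 + 19 + 21 = 174.
Each receives 8.4 × 174 / 10 = 146.16 from the planting fund.
Ewa keeps 38 − 18 = 20, so Ewa's payoff is 20 + 146.16 = 166.16.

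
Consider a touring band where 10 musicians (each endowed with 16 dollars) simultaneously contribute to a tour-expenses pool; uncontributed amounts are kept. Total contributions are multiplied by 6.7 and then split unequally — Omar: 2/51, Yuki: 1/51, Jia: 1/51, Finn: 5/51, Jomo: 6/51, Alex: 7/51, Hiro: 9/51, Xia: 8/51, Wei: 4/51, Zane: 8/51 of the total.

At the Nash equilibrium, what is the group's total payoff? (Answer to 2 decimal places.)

A player with share s gets back 6.7·s per unit contributed, so full contribution is dominant for anyone with s > 1/6.7 = 0.1493 and zero contribution is dominant for anyone below.
The shares above 0.1493 belong to Hiro, Xia and Zane, contributing 16 each; the remaining 7 contribute 0. Total contributed: 48.
The tour-expenses pool pays out 6.7 × 48 = 321.60 in total (split across the unequal shares, but the aggregate is all that matters for the group sum).
The 7 free-riders keep 16 each, adding 112. Group total = 112 + 321.60 = 433.60.

433.60 dollars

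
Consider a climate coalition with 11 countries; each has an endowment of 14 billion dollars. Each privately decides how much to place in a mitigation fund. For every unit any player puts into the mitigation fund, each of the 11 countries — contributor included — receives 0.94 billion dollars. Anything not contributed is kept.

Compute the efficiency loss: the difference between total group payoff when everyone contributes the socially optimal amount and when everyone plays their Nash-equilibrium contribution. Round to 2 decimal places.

1438.36 billion dollars

The private return per contributed unit is 0.94 < 1, so contributing 0 is dominant for every player. At the Nash equilibrium everyone keeps their 14, and the group total is 11 × 14 = 154.
Each contributed unit returns 10.340 to the group as a whole (0.94 to each of 11 players), which exceeds 1, so the social optimum is full contribution: group total = 10.340 × 154 = 1592.36.
Efficiency loss = 1592.36 − 154 = 1438.36.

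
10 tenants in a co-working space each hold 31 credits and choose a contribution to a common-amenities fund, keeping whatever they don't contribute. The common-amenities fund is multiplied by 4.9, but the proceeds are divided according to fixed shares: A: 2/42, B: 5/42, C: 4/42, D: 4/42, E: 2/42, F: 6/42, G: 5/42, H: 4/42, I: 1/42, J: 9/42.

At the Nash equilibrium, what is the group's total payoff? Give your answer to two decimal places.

430.90 credits

A player with share s gets back 4.9·s per unit contributed, so full contribution is dominant for anyone with s > 1/4.9 = 0.2041 and zero contribution is dominant for anyone below.
Only J (9/42) clears that bar, contributing 31; the remaining 9 contribute 0. Total contributed: 31.
The common-amenities fund pays out 4.9 × 31 = 151.90 in total (split across the unequal shares, but the aggregate is all that matters for the group sum).
The 9 free-riders keep 31 each, adding 279. Group total = 279 + 151.90 = 430.90.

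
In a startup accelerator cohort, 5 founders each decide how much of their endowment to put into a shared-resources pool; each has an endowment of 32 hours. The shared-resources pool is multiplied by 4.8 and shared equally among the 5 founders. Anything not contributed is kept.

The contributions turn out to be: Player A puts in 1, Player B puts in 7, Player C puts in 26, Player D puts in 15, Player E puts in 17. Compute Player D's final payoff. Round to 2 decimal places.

Total contributed: 1 + 7 + 26 + 15 + 17 = 66.
Each receives 4.8 × 66 / 5 = 63.36 from the shared-resources pool.
Player D keeps 32 − 15 = 17, so Player D's payoff is 17 + 63.36 = 80.36.

80.36 hours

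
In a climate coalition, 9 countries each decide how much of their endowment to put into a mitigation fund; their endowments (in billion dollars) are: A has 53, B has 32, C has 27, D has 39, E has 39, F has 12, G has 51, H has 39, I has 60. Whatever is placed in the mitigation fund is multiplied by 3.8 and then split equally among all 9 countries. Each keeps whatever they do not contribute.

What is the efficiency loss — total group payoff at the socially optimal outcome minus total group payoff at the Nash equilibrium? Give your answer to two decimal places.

985.60 billion dollars

The private return per contributed unit is 3.8/9 = 0.4222 < 1 for every player regardless of endowment, so the Nash equilibrium is zero contribution and the group total is Σ E_j = 53 + 32 + 27 + 39 + 39 + 12 + 51 + 39 + 60 = 352.
Each contributed unit returns 3.800 to the group, so the social optimum is full contribution by everyone: group total = 3.800 × 352 = 1337.60.
Efficiency loss = (3.800 − 1) × 352 = 985.60.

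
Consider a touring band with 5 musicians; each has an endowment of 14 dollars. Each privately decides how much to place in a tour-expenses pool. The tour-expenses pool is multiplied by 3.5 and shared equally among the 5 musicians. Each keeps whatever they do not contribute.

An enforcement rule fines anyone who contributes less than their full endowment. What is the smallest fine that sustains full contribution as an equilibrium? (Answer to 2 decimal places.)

4.20 dollars

Given the others contribute fully, the best deviation is to contribute 0 (any partial contribution still incurs the fine and gives up units whose private return 0.7000 is below 1).
Deviating from 14 to 0 saves 14 dollars but forfeits the deviator's share of the drop in the tour-expenses pool: 3.5/5 × 14 = 9.80.
So the deviation gain is 14 − 9.80 = 4.20, and the fine must be at least 4.20 dollars to wipe it out.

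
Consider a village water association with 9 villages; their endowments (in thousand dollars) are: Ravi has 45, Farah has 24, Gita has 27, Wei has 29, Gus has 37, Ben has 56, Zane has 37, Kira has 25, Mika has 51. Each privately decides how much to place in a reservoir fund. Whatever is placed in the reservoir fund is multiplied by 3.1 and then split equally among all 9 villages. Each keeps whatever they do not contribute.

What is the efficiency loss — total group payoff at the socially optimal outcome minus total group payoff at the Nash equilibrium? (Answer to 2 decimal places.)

The private return per contributed unit is 3.1/9 = 0.3444 < 1 for every player regardless of endowment, so the Nash equilibrium is zero contribution and the group total is Σ E_j = 45 + 24 + 27 + 29 + 37 + 56 + 37 + 25 + 51 = 331.
Each contributed unit returns 3.100 to the group, so the social optimum is full contribution by everyone: group total = 3.100 × 331 = 1026.10.
Efficiency loss = (3.100 − 1) × 331 = 695.10.

695.10 thousand dollars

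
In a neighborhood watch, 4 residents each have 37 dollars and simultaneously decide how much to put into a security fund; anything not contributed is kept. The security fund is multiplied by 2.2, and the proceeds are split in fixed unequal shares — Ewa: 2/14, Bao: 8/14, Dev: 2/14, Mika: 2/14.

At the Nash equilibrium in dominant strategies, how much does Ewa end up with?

48.63 dollars

Each unit j contributes comes back to j as 2.2 × (j's share), so j prefers to contribute only if that share exceeds 1/2.2 = 0.4545; otherwise keeping the unit dominates.
The only share above 0.4545 is Bao's 8/14, contributing 37; the remaining 3 contribute 0. Total contributed: 37.
Ewa keeps 37 and receives 2.2 × 37 × 2/14 = 11.63 from the security fund, for a payoff of 48.63.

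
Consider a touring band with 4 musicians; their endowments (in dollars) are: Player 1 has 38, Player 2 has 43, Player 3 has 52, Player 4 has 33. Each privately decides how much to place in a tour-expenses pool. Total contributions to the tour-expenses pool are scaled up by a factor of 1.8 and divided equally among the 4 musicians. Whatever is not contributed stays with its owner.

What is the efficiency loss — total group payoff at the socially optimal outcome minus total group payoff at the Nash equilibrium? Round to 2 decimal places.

The private return per contributed unit is 1.8/4 = 0.4500 < 1 for every player regardless of endowment, so the Nash equilibrium is zero contribution and the group total is Σ E_j = 38 + 43 + 52 + 33 = 166.
Each contributed unit returns 1.800 to the group, so the social optimum is full contribution by everyone: group total = 1.800 × 166 = 298.80.
Efficiency loss = (1.800 − 1) × 166 = 132.80.

132.80 dollars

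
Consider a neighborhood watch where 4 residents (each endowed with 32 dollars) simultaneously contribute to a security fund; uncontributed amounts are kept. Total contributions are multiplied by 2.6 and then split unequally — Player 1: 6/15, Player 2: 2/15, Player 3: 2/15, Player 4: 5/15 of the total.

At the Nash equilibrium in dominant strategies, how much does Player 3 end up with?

Player j's private return per contributed unit is 2.6 × (j's share). Contributing is weakly dominant for j when that share is at least 1/2.6 = 0.3846, and contributing 0 is dominant otherwise.
The only share above 0.3846 is Player 1's 6/15, contributing 32; the remaining 3 contribute 0. Total contributed: 32.
Player 3 keeps 32 and receives 2.6 × 32 × 2/15 = 11.09 from the security fund, for a payoff of 43.09.

43.09 dollars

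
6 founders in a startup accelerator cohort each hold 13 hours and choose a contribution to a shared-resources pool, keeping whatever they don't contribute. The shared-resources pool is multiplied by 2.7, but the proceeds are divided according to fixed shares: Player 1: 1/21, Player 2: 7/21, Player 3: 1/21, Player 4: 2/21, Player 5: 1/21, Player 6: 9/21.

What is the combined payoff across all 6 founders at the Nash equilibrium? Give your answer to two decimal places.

100.10 hours

For player j, contributing a unit is worthwhile iff 2.7 × (j's share) ≥ 1, i.e. iff j's share is at least 0.3704.
Player 6 alone (share 9/21) is above the threshold, contributing 13; the remaining 5 contribute 0. Total contributed: 13.
The shared-resources pool pays out 2.7 × 13 = 35.10 in total (split across the unequal shares, but the aggregate is all that matters for the group sum).
The 5 free-riders keep 13 each, adding 65. Group total = 65 + 35.10 = 100.10.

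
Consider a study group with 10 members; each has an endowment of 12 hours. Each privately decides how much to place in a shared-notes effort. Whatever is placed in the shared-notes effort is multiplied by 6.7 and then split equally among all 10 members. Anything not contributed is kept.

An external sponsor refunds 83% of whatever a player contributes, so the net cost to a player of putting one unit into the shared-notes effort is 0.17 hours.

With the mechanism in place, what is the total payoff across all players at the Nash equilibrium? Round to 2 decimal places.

The effective private return per unit is now (6.7/10) / 0.17 = 3.9412 > 1, so every player's dominant strategy flips to full contribution.
At the Nash equilibrium everyone contributes 12. Group total payoff = 10 × (12 × 0.83 + 6.7 × 12) = 903.60.

903.60 hours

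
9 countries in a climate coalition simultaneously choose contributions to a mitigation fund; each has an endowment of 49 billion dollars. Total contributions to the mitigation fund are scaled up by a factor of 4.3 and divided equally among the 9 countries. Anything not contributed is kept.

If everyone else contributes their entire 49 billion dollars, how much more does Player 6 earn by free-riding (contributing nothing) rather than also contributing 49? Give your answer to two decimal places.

25.59 billion dollars

Switching from a contribution of 49 to 0 lets Player 6 keep an extra 49 billion dollars, but lowers the mitigation fund by 49, which costs Player 6 their own share of that drop: 4.3/9 × 49 = 23.41.
Net gain = 49 − 23.41 = 25.59. The private return per contributed unit (0.4778) is below 1, so free-riding is indeed the best response regardless of what the others do.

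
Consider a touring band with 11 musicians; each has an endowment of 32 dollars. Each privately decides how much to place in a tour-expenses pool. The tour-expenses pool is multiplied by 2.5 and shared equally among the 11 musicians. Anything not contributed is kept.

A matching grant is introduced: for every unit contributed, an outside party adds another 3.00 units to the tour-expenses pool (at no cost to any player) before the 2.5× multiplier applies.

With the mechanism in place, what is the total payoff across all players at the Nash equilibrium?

Even with the mechanism, each unit contributed returns only 2.5 × 4.00 / 11 = 0.9091 per unit of net cost, so contributing nothing is still dominant.
At the Nash equilibrium no one contributes; group total payoff = 11 × 32 = 352.

352.00 dollars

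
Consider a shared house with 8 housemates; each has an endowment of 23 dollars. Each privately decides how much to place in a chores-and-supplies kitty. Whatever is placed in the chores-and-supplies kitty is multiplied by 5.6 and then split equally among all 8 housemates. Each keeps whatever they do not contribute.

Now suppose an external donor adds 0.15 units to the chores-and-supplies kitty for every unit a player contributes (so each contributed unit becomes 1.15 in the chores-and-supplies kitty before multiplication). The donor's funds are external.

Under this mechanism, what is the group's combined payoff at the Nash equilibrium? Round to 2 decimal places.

Even with the mechanism, each unit contributed returns only 5.6 × 1.15 / 8 = 0.8050 per unit of net cost, so contributing nothing is still dominant.
Everyone keeps their endowment and the group total is 8 × 23 = 184.

184.00 dollars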